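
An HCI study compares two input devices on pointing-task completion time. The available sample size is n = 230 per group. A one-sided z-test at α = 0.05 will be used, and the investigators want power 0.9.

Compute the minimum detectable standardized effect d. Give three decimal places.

d ≈ 0.273

Need Φ(δ − 1.645) = 0.9, so δ = 1.645 + 1.282 = 2.926.
δ = d·√(n/2) ⇒ d = δ/√(n/2) = 2.926/√(230/2) = 0.2729.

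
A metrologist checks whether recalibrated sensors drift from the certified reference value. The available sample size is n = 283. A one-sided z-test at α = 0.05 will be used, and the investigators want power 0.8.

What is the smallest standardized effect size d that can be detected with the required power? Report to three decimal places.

d ≈ 0.148

Required noncentrality: δ = z_{0.05} + z_{0.20} = 1.645 + 0.842 = 2.486.
δ = d·√n ⇒ d = δ/√n = 2.486/√283 = 0.1478.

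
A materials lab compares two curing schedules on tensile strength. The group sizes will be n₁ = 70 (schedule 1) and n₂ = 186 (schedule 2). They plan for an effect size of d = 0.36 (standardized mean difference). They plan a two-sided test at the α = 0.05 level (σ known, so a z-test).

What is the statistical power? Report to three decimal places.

Power ≈ 0.728

Noncentrality parameter: δ = d / √(1/n₁ + 1/n₂) = 0.36 / √(1/70 + 1/186) = 2.5674
Critical value for a two-sided test at α = 0.05: z_{α/2} = 1.960.
Power = Φ(δ − 1.960) + Φ(−δ − 1.960) = Φ(0.607) + Φ(-4.527) = 0.7282 + 0.0000 = 0.7282.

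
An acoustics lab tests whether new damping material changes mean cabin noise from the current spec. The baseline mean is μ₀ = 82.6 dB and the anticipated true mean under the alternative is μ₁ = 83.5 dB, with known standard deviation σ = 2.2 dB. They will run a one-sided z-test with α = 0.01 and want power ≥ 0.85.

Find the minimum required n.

Standardized effect: d = |μ₁ − μ₀| / σ = |83.5 − 82.6| / 2.2 = 0.4091
For power 0.85 need Φ(δ − z_{0.01}) = 0.85, so δ = z_{0.01} + z_{0.15} = 2.326 + 1.036 = 3.363.
δ = d·√n ⇒ n = (δ/d)² = (3.363 / 0.4091)² = 67.57.
Rounding up, n = 68.

n = 68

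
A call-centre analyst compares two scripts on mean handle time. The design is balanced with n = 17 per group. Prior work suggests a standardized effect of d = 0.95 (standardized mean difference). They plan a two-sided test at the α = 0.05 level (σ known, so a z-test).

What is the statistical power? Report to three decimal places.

Noncentrality parameter: δ = d·√(n/2) = 0.95 × √(17/2) = 2.7697
Critical value for a two-sided test at α = 0.05: z_{α/2} = 1.960.
Power = Φ(δ − 1.960) + Φ(−δ − 1.960) = Φ(0.810) + Φ(-4.730) = 0.7910 + 0.0000 = 0.7910.

Power ≈ 0.791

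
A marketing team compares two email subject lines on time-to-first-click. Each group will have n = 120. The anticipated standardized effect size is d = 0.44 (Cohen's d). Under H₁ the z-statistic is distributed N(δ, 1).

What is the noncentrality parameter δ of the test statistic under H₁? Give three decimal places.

δ = d·√(n/2) = 0.44 × √(120/2) = 3.4082

δ ≈ 3.408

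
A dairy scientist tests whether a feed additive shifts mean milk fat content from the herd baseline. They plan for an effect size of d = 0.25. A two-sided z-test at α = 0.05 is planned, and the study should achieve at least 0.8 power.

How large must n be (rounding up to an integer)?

For power 0.8 need Φ(δ − z_{0.025}) = 0.8, so δ = z_{0.025} + z_{0.20} = 1.960 + 0.842 = 2.802.
(The Φ(−δ − z_{α/2}) term is vanishingly small for δ > 0 and is dropped in the standard sample-size formula.)
δ = d·√n ⇒ n = (δ/d)² = (2.802 / 0.25)² = 125.58.
Rounding up, n = 126.

n = 126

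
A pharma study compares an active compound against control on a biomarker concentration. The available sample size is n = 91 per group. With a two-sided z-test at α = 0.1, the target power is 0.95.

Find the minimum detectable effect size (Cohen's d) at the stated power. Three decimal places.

Need Φ(δ − 1.645) = 0.95, so δ = 1.645 + 1.645 = 3.290.
(The second rejection-region term Φ(−δ − z_{α/2}) is negligible and dropped.)
δ = d·√(n/2) ⇒ d = δ/√(n/2) = 3.290/√(91/2) = 0.4877.

d ≈ 0.488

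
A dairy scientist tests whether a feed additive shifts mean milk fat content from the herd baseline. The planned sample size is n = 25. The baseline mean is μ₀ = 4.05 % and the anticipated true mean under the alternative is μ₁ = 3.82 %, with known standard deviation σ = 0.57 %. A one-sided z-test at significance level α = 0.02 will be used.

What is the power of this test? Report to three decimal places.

Standardized effect: d = |μ₁ − μ₀| / σ = |3.82 − 4.05| / 0.57 = 0.4035
Noncentrality parameter: δ = d·√n = 0.4035 × √25 = 2.0175
Critical value for a one-sided test at α = 0.02: z_α = 2.054.
Power = Φ(δ − 2.054) = Φ(-0.036) = 0.4856.

Power ≈ 0.486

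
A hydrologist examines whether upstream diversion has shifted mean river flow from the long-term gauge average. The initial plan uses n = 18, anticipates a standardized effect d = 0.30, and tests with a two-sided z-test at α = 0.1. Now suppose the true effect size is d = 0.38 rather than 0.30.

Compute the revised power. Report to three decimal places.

With d = 0.38: δ = d·√n = 0.38 × √18 = 1.6122. Critical value z_{0.05} = 1.645.
Revised power = Φ(δ − 1.645) + Φ(−δ − 1.645) = Φ(-0.033) + Φ(-3.257) = 0.4870 + 0.0006 = 0.4875.

Power ≈ 0.488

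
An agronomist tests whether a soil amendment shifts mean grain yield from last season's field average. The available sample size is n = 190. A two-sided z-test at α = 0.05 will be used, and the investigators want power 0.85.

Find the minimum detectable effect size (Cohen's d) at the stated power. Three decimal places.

Need Φ(δ − 1.960) = 0.85, so δ = 1.960 + 1.036 = 2.996.
(Lower-tail contribution to power is negligible for δ > 0.)
δ = d·√n ⇒ d = δ/√n = 2.996/√190 = 0.2174.

d ≈ 0.217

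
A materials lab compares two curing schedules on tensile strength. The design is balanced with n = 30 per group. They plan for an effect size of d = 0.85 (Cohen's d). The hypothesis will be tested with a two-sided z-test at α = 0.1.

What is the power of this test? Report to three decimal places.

Power ≈ 0.950

Noncentrality parameter: δ = d·√(n/2) = 0.85 × √(30/2) = 3.2920
Two-sided α = 0.1 → critical value z_{0.05} = 1.645.
Power = Φ(δ − 1.645) + Φ(−δ − 1.645) = Φ(1.647) + Φ(-4.937) = 0.9502 + 0.0000 = 0.9502.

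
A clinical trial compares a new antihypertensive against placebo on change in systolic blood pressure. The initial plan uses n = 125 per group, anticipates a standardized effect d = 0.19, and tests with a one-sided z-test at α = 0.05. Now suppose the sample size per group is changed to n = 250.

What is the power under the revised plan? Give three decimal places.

With n = 250 per group: δ = d·√(n/2) = 0.19 × √(250/2) = 2.1243. Critical value z_{0.05} = 1.645.
Revised power = Φ(δ − 1.645) = Φ(0.479) = 0.6842.

Power ≈ 0.684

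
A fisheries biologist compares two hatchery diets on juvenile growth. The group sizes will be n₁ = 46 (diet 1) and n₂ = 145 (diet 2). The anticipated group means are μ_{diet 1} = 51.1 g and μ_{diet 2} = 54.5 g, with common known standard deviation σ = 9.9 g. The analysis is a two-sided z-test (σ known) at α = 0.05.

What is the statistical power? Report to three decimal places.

Standardized effect: d = |μ_{diet 1} − μ_{diet 2}| / σ = |51.1 − 54.5| / 9.9 = 0.3434
Noncentrality parameter: δ = d / √(1/n₁ + 1/n₂) = 0.3434 / √(1/46 + 1/145) = 2.0295
Critical value for a two-sided test at α = 0.05: z_{α/2} = 1.960.
Power = Φ(δ − 1.960) + Φ(−δ − 1.960) = Φ(0.070) + Φ(-3.989) = 0.5277 + 0.0000 = 0.5278.

Power ≈ 0.528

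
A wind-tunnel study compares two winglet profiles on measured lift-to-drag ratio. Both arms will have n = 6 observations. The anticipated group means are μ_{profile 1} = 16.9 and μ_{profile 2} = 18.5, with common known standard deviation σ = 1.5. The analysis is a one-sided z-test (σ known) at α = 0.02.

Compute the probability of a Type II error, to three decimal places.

Standardized effect: d = |μ_{profile 1} − μ_{profile 2}| / σ = |16.9 − 18.5| / 1.5 = 1.0667
Noncentrality parameter: δ = d·√(n/2) = 1.0667 × √(6/2) = 1.8475
Critical value for a one-sided test at α = 0.02: z_α = 2.054.
Power = P(Z > 2.054 − δ) = Φ(-0.206) = 0.4183.
Type II error: β = 1 − power = 1 − 0.4183 = 0.5817.

β ≈ 0.582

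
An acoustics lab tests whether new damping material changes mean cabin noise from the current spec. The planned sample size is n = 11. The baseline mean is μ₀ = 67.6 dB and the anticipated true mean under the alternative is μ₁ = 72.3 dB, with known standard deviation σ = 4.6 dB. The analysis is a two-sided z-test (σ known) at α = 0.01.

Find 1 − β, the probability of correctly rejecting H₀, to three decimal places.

Power ≈ 0.792

Standardized effect: d = |μ₁ − μ₀| / σ = |72.3 − 67.6| / 4.6 = 1.0217
Noncentrality parameter: δ = d·√n = 1.0217 × √11 = 3.3887
Critical value for a two-sided test at α = 0.01: z_{α/2} = 2.576.
Power = Φ(δ − 2.576) + Φ(−δ − 2.576) = Φ(0.813) + Φ(-5.965) = 0.7919 + 0.0000 = 0.7919.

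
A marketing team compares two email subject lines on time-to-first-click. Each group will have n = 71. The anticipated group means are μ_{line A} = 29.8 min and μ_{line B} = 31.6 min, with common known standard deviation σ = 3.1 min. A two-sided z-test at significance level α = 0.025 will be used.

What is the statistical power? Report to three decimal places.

Power ≈ 0.888

Standardized effect: d = |μ_{line A} − μ_{line B}| / σ = |29.8 − 31.6| / 3.1 = 0.5806
Noncentrality parameter: δ = d·√(n/2) = 0.5806 × √(71/2) = 3.4596
Two-sided α = 0.025 → critical value z_{0.0125} = 2.241.
Power = Φ(δ − 2.241) + Φ(−δ − 2.241) = Φ(1.218) + Φ(-5.701) = 0.8884 + 0.0000 = 0.8884.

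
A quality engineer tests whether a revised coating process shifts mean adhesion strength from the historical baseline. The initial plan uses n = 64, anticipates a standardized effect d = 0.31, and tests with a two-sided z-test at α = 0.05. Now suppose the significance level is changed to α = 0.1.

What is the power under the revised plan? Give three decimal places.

Power ≈ 0.798

δ = d·√n = 0.31 × √64 = 2.4800 (unchanged). New critical value: z_{0.05} = 1.645.
Revised power = Φ(δ − 1.645) + Φ(−δ − 1.645) = Φ(0.835) + Φ(-4.125) = 0.7982 + 0.0000 = 0.7982.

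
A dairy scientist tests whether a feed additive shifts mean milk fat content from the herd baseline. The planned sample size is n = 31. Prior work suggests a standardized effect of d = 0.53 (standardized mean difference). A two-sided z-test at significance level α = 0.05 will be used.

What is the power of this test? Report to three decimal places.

Power ≈ 0.839

Noncentrality parameter: δ = d·√n = 0.53 × √31 = 2.9509
Two-sided α = 0.05 → critical value z_{0.025} = 1.960.
Power = Φ(δ − 1.960) + Φ(−δ − 1.960) = Φ(0.991) + Φ(-4.911) = 0.8391 + 0.0000 = 0.8391.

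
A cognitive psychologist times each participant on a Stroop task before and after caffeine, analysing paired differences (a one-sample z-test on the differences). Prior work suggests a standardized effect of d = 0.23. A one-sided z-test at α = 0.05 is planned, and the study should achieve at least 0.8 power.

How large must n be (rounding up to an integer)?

For power 0.8 need Φ(δ − z_{0.05}) = 0.8, so δ = z_{0.05} + z_{0.20} = 1.645 + 0.842 = 2.486.
δ = d·√n ⇒ n = (δ/d)² = (2.486 / 0.23)² = 116.87.
Rounding up, n = 117.

n = 117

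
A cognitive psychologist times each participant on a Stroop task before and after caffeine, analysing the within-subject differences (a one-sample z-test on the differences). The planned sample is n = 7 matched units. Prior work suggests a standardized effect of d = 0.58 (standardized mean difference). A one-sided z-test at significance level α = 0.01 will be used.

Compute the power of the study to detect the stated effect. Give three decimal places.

Power ≈ 0.214

Noncentrality parameter: δ = d·√n = 0.58 × √7 = 1.5345
One-sided α = 0.01 → critical value z_{0.01} = 2.326.
Power = P(Z > 2.326 − δ) = Φ(-0.792) = 0.2142.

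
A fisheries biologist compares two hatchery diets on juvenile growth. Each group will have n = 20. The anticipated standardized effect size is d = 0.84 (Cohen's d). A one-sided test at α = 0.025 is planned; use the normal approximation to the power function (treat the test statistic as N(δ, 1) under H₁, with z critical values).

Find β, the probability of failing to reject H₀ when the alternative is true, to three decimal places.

β ≈ 0.243

Noncentrality parameter: δ = d·√(n/2) = 0.84 × √(20/2) = 2.6563
One-sided α = 0.025 → critical value z_{0.025} = 1.960.
Power = Φ(δ − 1.960) = Φ(0.696) = 0.7569.
Type II error: β = 1 − power = 1 − 0.7569 = 0.2431.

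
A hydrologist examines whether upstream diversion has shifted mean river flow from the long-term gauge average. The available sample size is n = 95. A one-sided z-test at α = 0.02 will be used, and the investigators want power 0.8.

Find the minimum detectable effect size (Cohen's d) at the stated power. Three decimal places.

Required noncentrality: δ = z_{0.02} + z_{0.20} = 2.054 + 0.842 = 2.895.
δ = d·√n ⇒ d = δ/√n = 2.895/√95 = 0.2971.

d ≈ 0.297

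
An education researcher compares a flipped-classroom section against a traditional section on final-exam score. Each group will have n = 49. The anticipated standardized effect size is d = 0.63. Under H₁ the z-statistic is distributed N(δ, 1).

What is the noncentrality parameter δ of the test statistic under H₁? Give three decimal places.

δ ≈ 3.118

The noncentrality parameter scales effect size by the design's sample-size factor: δ = d·√(n/2) = 0.63 × √(49/2) = 3.1183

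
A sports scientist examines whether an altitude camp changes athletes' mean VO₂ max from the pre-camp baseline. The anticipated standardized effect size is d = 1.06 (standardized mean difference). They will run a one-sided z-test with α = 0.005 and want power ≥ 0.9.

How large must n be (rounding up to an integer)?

Set Φ(δ − 2.576) = 0.9; then δ − 2.576 = Φ⁻¹(0.9) = 1.282, giving δ = 3.857.
δ = d·√n ⇒ n = (δ/d)² = (3.857 / 1.06)² = 13.24.
Round up to the next whole unit.

n = 14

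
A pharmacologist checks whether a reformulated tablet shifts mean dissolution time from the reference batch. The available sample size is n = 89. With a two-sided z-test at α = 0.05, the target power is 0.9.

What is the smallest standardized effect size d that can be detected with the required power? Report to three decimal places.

d ≈ 0.344

Required noncentrality: δ = z_{0.025} + z_{0.10} = 1.960 + 1.282 = 3.242.
(The second rejection-region term Φ(−δ − z_{α/2}) is negligible and dropped.)
δ = d·√n ⇒ d = δ/√n = 3.242/√89 = 0.3436.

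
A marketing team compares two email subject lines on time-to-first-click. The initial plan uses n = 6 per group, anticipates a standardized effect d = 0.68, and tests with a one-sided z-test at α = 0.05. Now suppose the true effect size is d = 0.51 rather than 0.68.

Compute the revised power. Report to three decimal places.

Power ≈ 0.223

With d = 0.51: δ = d·√(n/2) = 0.51 × √(6/2) = 0.8833. Critical value z_{0.05} = 1.645.
Revised power = Φ(δ − 1.645) = Φ(-0.762) = 0.2232.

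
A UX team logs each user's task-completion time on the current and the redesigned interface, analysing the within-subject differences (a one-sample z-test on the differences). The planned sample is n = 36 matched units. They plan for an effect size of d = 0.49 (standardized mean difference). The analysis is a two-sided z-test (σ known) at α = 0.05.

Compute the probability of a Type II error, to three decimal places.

β ≈ 0.164

Noncentrality parameter: δ = d·√n = 0.49 × √36 = 2.9400
Two-sided α = 0.05 → critical value z_{0.025} = 1.960.
Power = Φ(δ − 1.960) + Φ(−δ − 1.960) = Φ(0.980) + Φ(-4.900) = 0.8365 + 0.0000 = 0.8365.
Type II error: β = 1 − power = 1 − 0.8365 = 0.1635.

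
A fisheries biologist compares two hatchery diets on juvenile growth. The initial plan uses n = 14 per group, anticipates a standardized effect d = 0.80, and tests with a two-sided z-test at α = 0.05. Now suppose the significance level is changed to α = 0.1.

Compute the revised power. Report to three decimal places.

Power ≈ 0.682

δ = d·√(n/2) = 0.80 × √(14/2) = 2.1166 (unchanged). New critical value: z_{0.05} = 1.645.
Revised power = Φ(δ − 1.645) + Φ(−δ − 1.645) = Φ(0.472) + Φ(-3.761) = 0.6814 + 0.0001 = 0.6815.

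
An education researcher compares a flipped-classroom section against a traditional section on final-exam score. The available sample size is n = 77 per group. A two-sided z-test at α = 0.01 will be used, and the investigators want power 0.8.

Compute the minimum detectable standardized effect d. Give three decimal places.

d ≈ 0.551

Required noncentrality: δ = z_{0.005} + z_{0.20} = 2.576 + 0.842 = 3.417.
(Lower-tail contribution to power is negligible for δ > 0.)
δ = d·√(n/2) ⇒ d = δ/√(n/2) = 3.417/√(77/2) = 0.5508.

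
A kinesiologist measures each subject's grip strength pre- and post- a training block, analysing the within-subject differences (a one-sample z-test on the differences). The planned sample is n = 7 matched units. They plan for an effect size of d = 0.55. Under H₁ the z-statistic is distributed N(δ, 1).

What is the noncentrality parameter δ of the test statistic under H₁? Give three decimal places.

δ = d·√n = 0.55 × √7 = 1.4552

δ ≈ 1.455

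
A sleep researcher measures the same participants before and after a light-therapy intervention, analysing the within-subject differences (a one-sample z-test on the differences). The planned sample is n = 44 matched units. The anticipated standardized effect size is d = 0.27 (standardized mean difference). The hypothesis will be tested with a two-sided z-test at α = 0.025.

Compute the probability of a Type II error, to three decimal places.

Noncentrality parameter: δ = d·√n = 0.27 × √44 = 1.7910
Critical value for a two-sided test at α = 0.025: z_{α/2} = 2.241.
Power = Φ(δ − 2.241) + Φ(−δ − 2.241) = Φ(-0.450) + Φ(-4.032) = 0.3262 + 0.0000 = 0.3262.
Type II error: β = 1 − power = 1 − 0.3262 = 0.6738.

β ≈ 0.674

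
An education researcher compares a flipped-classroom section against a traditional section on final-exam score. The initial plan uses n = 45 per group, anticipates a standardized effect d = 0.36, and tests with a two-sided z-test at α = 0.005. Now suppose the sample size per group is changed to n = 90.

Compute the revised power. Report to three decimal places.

With n = 90 per group: δ = d·√(n/2) = 0.36 × √(90/2) = 2.4150. Critical value z_{0.0025} = 2.807.
Revised power = Φ(δ − 2.807) + Φ(−δ − 2.807) = Φ(-0.392) + Φ(-5.222) = 0.3475 + 0.0000 = 0.3475.

Power ≈ 0.347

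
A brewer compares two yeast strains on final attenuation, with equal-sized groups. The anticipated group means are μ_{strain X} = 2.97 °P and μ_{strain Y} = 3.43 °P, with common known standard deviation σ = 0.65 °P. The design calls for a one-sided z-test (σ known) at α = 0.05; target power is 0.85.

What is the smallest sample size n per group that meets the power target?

n = 29 per group

Standardized effect: d = |μ_{strain X} − μ_{strain Y}| / σ = |2.97 − 3.43| / 0.65 = 0.7077
For power 0.85 need Φ(δ − z_{0.05}) = 0.85, so δ = z_{0.05} + z_{0.15} = 1.645 + 1.036 = 2.681.
δ = d·√(n/2) ⇒ n = 2(δ/d)² = 2 × (2.681 / 0.7077)² = 28.71.
Rounding up, n = 29 per group.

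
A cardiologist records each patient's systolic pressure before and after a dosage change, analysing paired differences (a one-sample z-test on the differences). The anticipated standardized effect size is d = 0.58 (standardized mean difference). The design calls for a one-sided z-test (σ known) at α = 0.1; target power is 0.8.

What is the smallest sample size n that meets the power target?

n = 14

Set Φ(δ − 1.282) = 0.8; then δ − 1.282 = Φ⁻¹(0.8) = 0.842, giving δ = 2.123.
δ = d·√n ⇒ n = (δ/d)² = (2.123 / 0.58)² = 13.40.
Round up to the next whole unit.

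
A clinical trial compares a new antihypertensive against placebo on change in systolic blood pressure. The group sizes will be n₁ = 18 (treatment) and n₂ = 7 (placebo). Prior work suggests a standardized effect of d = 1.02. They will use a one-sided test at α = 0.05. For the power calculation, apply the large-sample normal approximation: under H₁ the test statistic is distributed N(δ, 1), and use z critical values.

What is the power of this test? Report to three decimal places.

Noncentrality parameter: λ = d / √(1/n₁ + 1/n₂) = 1.02 / √(1/18 + 1/7) = 2.2899
Critical value for a one-sided test at α = 0.05: z_α = 1.645.
Power = P(Z > 1.645 − λ) = Φ(0.645) = 0.7405.

Power ≈ 0.741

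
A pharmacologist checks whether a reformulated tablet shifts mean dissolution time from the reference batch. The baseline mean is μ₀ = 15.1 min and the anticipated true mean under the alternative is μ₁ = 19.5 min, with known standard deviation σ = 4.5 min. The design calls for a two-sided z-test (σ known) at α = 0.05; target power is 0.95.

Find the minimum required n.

Standardized effect: d = |μ₁ − μ₀| / σ = |19.5 − 15.1| / 4.5 = 0.9778
Set Φ(δ − 1.960) = 0.95; then δ − 1.960 = Φ⁻¹(0.95) = 1.645, giving δ = 3.605.
(Ignoring the negligible lower-tail rejection probability gives the usual closed-form inversion.)
δ = d·√n ⇒ n = (δ/d)² = (3.605 / 0.9778)² = 13.59.
Rounding up, n = 14.

n = 14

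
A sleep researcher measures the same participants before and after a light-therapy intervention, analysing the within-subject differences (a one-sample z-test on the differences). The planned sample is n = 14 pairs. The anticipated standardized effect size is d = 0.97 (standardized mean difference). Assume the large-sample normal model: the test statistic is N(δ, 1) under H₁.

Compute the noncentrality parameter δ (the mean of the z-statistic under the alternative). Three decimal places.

δ ≈ 3.629

δ = d·√n = 0.97 × √14 = 3.6294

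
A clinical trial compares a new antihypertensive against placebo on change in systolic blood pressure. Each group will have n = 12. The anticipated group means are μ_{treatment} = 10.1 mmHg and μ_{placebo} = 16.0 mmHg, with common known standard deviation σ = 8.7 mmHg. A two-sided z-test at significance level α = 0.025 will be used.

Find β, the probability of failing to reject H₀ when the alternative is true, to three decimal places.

Standardized effect: d = |μ_{treatment} − μ_{placebo}| / σ = |10.1 − 16.0| / 8.7 = 0.6782
Noncentrality parameter: δ = d·√(n/2) = 0.6782 × √(12/2) = 1.6611
Two-sided α = 0.025 → critical value z_{0.0125} = 2.241.
Power = Φ(δ − 2.241) + Φ(−δ − 2.241) = Φ(-0.580) + Φ(-3.903) = 0.2809 + 0.0000 = 0.2809.
Type II error: β = 1 − power = 1 − 0.2809 = 0.7191.

β ≈ 0.719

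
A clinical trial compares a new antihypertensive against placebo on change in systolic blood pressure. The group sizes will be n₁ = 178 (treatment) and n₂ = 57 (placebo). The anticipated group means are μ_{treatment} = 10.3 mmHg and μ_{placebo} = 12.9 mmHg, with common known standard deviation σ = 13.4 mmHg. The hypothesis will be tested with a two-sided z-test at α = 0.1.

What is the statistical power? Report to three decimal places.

Power ≈ 0.357

Standardized effect: d = |μ_{treatment} − μ_{placebo}| / σ = |10.3 − 12.9| / 13.4 = 0.1940
Noncentrality parameter: δ = d / √(1/n₁ + 1/n₂) = 0.1940 / √(1/178 + 1/57) = 1.2749
Critical value for a two-sided test at α = 0.1: z_{α/2} = 1.645.
Power = Φ(δ − 1.645) + Φ(−δ − 1.645) = Φ(-0.370) + Φ(-2.920) = 0.3557 + 0.0018 = 0.3575.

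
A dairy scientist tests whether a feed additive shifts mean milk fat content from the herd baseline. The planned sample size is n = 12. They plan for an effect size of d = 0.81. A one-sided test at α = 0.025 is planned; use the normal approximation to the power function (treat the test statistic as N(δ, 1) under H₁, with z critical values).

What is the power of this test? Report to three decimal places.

Noncentrality parameter: δ = d·√n = 0.81 × √12 = 2.8059
Critical value for a one-sided test at α = 0.025: z_α = 1.960.
Power = P(Z > 1.960 − δ) = Φ(0.846) = 0.8012.

Power ≈ 0.801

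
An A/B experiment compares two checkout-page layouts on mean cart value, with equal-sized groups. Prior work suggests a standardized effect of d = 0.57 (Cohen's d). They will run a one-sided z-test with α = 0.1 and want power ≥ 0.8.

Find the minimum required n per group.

n = 28 per group

For power 0.8 need Φ(δ − z_{0.1}) = 0.8, so δ = z_{0.1} + z_{0.20} = 1.282 + 0.842 = 2.123.
δ = d·√(n/2) ⇒ n = 2(δ/d)² = 2 × (2.123 / 0.57)² = 27.75.
Rounding up, n = 28 per group.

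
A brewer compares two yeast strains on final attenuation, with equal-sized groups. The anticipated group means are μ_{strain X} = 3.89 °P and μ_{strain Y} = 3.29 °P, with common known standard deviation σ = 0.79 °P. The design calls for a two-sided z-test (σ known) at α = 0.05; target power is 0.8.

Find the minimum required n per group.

Standardized effect: d = |μ_{strain X} − μ_{strain Y}| / σ = |3.89 − 3.29| / 0.79 = 0.7595
Set Φ(δ − 1.960) = 0.8; then δ − 1.960 = Φ⁻¹(0.8) = 0.842, giving δ = 2.802.
(The Φ(−δ − z_{α/2}) term is vanishingly small for δ > 0 and is dropped in the standard sample-size formula.)
δ = d·√(n/2) ⇒ n = 2(δ/d)² = 2 × (2.802 / 0.7595)² = 27.21.
Round up to the next whole unit.

n = 28 per group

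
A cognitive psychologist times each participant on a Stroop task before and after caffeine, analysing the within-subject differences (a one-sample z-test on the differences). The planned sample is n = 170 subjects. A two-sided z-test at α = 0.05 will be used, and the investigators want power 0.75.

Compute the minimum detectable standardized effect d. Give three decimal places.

Required noncentrality: δ = z_{0.025} + z_{0.25} = 1.960 + 0.674 = 2.634.
(Lower-tail contribution to power is negligible for δ > 0.)
δ = d·√n ⇒ d = δ/√n = 2.634/√170 = 0.2021.

d ≈ 0.202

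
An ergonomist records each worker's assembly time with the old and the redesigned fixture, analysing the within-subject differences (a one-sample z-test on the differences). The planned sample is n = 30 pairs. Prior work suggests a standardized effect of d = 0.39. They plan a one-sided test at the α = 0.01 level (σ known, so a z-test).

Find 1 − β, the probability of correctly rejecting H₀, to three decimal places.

Power ≈ 0.425

Noncentrality parameter: δ = d·√n = 0.39 × √30 = 2.1361
Critical value for a one-sided test at α = 0.01: z_α = 2.326.
Power = Φ(δ − 2.326) = Φ(-0.190) = 0.4246.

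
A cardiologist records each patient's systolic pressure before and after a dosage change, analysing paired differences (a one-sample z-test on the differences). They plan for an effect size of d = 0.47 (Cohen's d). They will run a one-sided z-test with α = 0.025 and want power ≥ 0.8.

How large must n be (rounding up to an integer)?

n = 36

For power 0.8 need Φ(δ − z_{0.025}) = 0.8, so δ = z_{0.025} + z_{0.20} = 1.960 + 0.842 = 2.802.
δ = d·√n ⇒ n = (δ/d)² = (2.802 / 0.47)² = 35.53.
Rounding up, n = 36.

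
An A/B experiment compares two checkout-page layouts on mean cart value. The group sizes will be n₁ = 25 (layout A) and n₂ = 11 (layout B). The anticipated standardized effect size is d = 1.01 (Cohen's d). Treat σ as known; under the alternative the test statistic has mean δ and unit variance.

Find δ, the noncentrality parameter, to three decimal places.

δ ≈ 2.791

δ = d / √(1/n₁ + 1/n₂) = 1.01 / √(1/25 + 1/11) = 2.7915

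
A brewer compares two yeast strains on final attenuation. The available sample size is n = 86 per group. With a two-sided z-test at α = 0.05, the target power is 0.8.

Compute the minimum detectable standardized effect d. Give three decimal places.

d ≈ 0.427

Need Φ(δ − 1.960) = 0.8, so δ = 1.960 + 0.842 = 2.802.
(Lower-tail contribution to power is negligible for δ > 0.)
δ = d·√(n/2) ⇒ d = δ/√(n/2) = 2.802/√(86/2) = 0.4272.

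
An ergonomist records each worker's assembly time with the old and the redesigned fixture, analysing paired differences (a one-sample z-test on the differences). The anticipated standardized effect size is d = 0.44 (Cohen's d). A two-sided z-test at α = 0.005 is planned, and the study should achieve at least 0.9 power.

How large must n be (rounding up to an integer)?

n = 87

Set Φ(δ − 2.807) = 0.9; then δ − 2.807 = Φ⁻¹(0.9) = 1.282, giving δ = 4.089.
(For δ > 0 the lower-tail rejection region contributes negligibly to power, so the one-term inversion is standard.)
δ = d·√n ⇒ n = (δ/d)² = (4.089 / 0.44)² = 86.35.
Rounding up, n = 87.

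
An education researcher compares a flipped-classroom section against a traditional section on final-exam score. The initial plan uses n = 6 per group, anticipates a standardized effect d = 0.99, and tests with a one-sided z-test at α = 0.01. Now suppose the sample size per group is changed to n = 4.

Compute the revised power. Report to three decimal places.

With n = 4 per group: δ = d·√(n/2) = 0.99 × √(4/2) = 1.4001. Critical value z_{0.01} = 2.326.
Revised power = P(Z > 2.326 − δ) = Φ(-0.926) = 0.1772.

Power ≈ 0.177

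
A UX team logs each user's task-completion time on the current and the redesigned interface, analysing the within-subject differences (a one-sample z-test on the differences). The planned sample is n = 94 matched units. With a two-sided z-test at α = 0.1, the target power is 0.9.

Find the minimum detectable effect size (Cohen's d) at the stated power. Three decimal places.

Required noncentrality: δ = z_{0.05} + z_{0.10} = 1.645 + 1.282 = 2.926.
(The second rejection-region term Φ(−δ − z_{α/2}) is negligible and dropped.)
δ = d·√n ⇒ d = δ/√n = 2.926/√94 = 0.3018.

d ≈ 0.302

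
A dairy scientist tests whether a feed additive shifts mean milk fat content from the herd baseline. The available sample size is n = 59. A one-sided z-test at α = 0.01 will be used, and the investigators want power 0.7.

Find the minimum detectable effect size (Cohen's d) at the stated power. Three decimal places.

d ≈ 0.371

Need Φ(δ − 2.326) = 0.7, so δ = 2.326 + 0.524 = 2.851.
δ = d·√n ⇒ d = δ/√n = 2.851/√59 = 0.3711.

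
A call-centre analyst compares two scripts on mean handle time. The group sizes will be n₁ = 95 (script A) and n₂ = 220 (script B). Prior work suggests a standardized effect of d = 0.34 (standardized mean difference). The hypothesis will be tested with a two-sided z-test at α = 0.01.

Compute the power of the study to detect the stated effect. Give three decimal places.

Noncentrality parameter: δ = d / √(1/n₁ + 1/n₂) = 0.34 / √(1/95 + 1/220) = 2.7695
Two-sided α = 0.01 → critical value z_{0.005} = 2.576.
Power = Φ(δ − 2.576) + Φ(−δ − 2.576) = Φ(0.194) + Φ(-5.345) = 0.5768 + 0.0000 = 0.5768.

Power ≈ 0.577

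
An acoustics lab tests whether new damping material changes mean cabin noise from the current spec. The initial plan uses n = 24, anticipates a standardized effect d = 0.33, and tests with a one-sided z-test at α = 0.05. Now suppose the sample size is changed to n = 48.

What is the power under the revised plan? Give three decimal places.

With n = 48: δ = d·√n = 0.33 × √48 = 2.2863. Critical value z_{0.05} = 1.645.
Revised power = Φ(δ − 1.645) = Φ(0.641) = 0.7394.

Power ≈ 0.739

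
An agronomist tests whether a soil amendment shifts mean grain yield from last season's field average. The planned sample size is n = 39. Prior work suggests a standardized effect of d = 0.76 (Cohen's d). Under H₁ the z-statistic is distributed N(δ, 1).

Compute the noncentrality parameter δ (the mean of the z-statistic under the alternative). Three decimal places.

δ = d·√n = 0.76 × √39 = 4.7462

δ ≈ 4.746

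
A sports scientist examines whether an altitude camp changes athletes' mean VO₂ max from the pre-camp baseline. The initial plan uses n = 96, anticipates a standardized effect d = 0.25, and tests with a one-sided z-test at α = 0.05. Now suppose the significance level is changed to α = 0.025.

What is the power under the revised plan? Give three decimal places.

Power ≈ 0.688

δ = d·√n = 0.25 × √96 = 2.4495 (unchanged). New critical value: z_{0.025} = 1.960.
Revised power = P(Z > 1.960 − δ) = Φ(0.490) = 0.6878.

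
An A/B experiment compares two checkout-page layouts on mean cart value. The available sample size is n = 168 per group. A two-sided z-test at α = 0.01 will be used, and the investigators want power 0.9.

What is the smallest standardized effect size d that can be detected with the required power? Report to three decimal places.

Need Φ(δ − 2.576) = 0.9, so δ = 2.576 + 1.282 = 3.857.
(The second rejection-region term Φ(−δ − z_{α/2}) is negligible and dropped.)
δ = d·√(n/2) ⇒ d = δ/√(n/2) = 3.857/√(168/2) = 0.4209.

d ≈ 0.421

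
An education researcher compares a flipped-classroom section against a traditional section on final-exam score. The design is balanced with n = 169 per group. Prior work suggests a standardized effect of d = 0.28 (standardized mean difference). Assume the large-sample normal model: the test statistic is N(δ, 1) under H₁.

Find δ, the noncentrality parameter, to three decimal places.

δ ≈ 2.574

δ = d·√(n/2) = 0.28 × √(169/2) = 2.5739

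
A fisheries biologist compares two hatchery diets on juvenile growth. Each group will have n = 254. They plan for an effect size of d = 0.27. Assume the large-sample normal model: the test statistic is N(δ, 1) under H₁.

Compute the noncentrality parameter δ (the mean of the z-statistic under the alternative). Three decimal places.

δ ≈ 3.043

δ = d·√(n/2) = 0.27 × √(254/2) = 3.0427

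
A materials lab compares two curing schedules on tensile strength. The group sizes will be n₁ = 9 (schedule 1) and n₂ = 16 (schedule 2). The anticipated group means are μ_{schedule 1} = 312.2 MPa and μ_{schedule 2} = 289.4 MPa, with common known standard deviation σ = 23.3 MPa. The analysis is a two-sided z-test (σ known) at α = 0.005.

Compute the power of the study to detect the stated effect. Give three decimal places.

Standardized effect: d = |μ_{schedule 1} − μ_{schedule 2}| / σ = |312.2 − 289.4| / 23.3 = 0.9785
Noncentrality parameter: δ = d / √(1/n₁ + 1/n₂) = 0.9785 / √(1/9 + 1/16) = 2.3485
Critical value for a two-sided test at α = 0.005: z_{α/2} = 2.807.
Power = Φ(δ − 2.807) + Φ(−δ − 2.807) = Φ(-0.459) + Φ(-5.156) = 0.3233 + 0.0000 = 0.3233.

Power ≈ 0.323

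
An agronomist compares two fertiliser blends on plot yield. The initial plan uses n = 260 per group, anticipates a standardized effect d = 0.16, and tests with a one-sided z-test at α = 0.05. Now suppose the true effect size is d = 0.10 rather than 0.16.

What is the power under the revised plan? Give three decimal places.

With d = 0.10: δ = d·√(n/2) = 0.10 × √(260/2) = 1.1402. Critical value z_{0.05} = 1.645.
Revised power = Φ(δ − 1.645) = Φ(-0.505) = 0.3069.

Power ≈ 0.307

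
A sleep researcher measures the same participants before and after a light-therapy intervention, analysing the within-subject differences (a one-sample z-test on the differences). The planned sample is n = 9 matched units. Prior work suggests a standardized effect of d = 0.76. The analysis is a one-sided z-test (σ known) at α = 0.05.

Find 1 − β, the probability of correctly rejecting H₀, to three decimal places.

Noncentrality parameter: λ = d·√n = 0.76 × √9 = 2.2800
One-sided α = 0.05 → critical value z_{0.05} = 1.645.
Power = Φ(λ − 1.645) = Φ(0.635) = 0.7373.

Power ≈ 0.737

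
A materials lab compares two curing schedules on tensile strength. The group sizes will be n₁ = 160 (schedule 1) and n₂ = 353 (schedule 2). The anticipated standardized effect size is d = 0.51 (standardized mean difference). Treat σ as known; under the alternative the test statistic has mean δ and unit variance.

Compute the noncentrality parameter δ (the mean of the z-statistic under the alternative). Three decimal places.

δ ≈ 5.351

The noncentrality parameter scales effect size by the design's sample-size factor: δ = d / √(1/n₁ + 1/n₂) = 0.51 / √(1/160 + 1/353) = 5.3513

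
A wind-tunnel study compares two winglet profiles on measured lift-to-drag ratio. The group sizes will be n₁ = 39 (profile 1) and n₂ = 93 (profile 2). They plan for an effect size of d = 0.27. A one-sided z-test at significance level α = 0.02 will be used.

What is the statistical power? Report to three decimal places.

Power ≈ 0.262

Noncentrality parameter: δ = d / √(1/n₁ + 1/n₂) = 0.27 / √(1/39 + 1/93) = 1.4153
Critical value for a one-sided test at α = 0.02: z_α = 2.054.
Power = P(Z > 2.054 − δ) = Φ(-0.638) = 0.2616.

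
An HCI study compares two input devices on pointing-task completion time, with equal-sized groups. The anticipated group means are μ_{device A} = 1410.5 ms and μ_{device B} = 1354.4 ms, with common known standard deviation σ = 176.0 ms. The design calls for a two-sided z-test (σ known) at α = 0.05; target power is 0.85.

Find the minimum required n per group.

Standardized effect: d = |μ_{device A} − μ_{device B}| / σ = |1410.5 − 1354.4| / 176.0 = 0.3188
Set Φ(δ − 1.960) = 0.85; then δ − 1.960 = Φ⁻¹(0.85) = 1.036, giving δ = 2.996.
(The Φ(−δ − z_{α/2}) term is vanishingly small for δ > 0 and is dropped in the standard sample-size formula.)
δ = d·√(n/2) ⇒ n = 2(δ/d)² = 2 × (2.996 / 0.3188)² = 176.74.
Round up to the next whole unit.

n = 177 per group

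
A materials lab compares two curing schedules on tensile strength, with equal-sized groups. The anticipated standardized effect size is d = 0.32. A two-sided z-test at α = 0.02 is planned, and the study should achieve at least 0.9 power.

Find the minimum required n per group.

Set Φ(δ − 2.326) = 0.9; then δ − 2.326 = Φ⁻¹(0.9) = 1.282, giving δ = 3.608.
(The Φ(−δ − z_{α/2}) term is vanishingly small for δ > 0 and is dropped in the standard sample-size formula.)
δ = d·√(n/2) ⇒ n = 2(δ/d)² = 2 × (3.608 / 0.32)² = 254.24.
Rounding up, n = 255 per group.

n = 255 per group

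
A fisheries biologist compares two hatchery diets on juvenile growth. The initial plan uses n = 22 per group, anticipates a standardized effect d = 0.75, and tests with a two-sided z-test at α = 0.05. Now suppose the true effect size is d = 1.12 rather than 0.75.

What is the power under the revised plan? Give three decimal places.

Power ≈ 0.960

With d = 1.12: δ = d·√(n/2) = 1.12 × √(22/2) = 3.7146. Critical value z_{0.025} = 1.960.
Revised power = Φ(δ − 1.960) + Φ(−δ − 1.960) = Φ(1.755) + Φ(-5.675) = 0.9603 + 0.0000 = 0.9603.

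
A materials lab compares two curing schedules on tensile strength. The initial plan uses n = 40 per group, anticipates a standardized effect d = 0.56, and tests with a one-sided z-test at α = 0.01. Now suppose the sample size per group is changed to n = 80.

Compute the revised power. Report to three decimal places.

Power ≈ 0.888

With n = 80 per group: δ = d·√(n/2) = 0.56 × √(80/2) = 3.5418. Critical value z_{0.01} = 2.326.
Revised power = P(Z > 2.326 − δ) = Φ(1.215) = 0.8879.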